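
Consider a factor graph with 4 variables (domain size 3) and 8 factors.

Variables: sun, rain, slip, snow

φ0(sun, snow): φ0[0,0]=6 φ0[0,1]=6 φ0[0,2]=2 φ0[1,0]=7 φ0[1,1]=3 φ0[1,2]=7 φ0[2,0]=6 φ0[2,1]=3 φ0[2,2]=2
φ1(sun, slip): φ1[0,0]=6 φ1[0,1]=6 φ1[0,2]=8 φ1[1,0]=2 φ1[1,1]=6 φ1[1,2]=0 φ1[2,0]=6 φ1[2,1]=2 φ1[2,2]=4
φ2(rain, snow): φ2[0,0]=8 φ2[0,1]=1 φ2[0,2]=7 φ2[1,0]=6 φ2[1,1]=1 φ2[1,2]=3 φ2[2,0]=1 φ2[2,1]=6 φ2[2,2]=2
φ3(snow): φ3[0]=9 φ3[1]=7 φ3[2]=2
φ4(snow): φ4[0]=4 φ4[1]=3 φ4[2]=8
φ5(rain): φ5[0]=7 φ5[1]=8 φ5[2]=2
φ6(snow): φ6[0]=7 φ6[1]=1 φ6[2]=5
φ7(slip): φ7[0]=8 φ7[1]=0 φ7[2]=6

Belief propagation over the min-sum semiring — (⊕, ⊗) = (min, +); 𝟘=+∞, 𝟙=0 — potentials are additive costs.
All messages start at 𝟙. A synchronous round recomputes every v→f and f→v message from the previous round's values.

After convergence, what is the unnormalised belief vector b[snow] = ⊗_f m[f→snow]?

b[snow] = [31, 24, 23]

init: all messages = 𝟙 over 3 values
r1 m[φ0→sun] = [2, 3, 2]
r1 m[φ0→snow] = [6, 3, 2]
r1 m[φ1→sun] = [6, 0, 2]
r1 m[φ1→slip] = [2, 2, 0]
r1 m[φ2→rain] = [1, 1, 1]
r1 m[φ2→snow] = [1, 1, 2]
r1 m[φ3→snow] = [9, 7, 2]
r1 m[φ4→snow] = [4, 3, 8]
r1 m[φ5→rain] = [7, 8, 2]
r1 m[φ6→snow] = [7, 1, 5]
r1 m[φ7→slip] = [8, 0, 6]
r1 m[sun→φ0] = [0, 0, 0]
r1 m[sun→φ1] = [0, 0, 0]
r1 m[rain→φ2] = [0, 0, 0]
r1 m[rain→φ5] = [0, 0, 0]
r1 m[slip→φ1] = [0, 0, 0]
r1 m[slip→φ7] = [0, 0, 0]
r1 m[snow→φ0] = [0, 0, 0]
r1 m[snow→φ2] = [0, 0, 0]
r1 m[snow→φ3] = [0, 0, 0]
r1 m[snow→φ4] = [0, 0, 0]
r1 m[snow→φ6] = [0, 0, 0]
r2 m[φ0→sun] = [2, 3, 2]
r2 m[φ0→snow] = [6, 3, 2]
r2 m[φ1→sun] = [6, 0, 2]
r2 m[φ1→slip] = [2, 2, 0]
r2 m[φ2→rain] = [1, 1, 1]
r2 m[φ2→snow] = [1, 1, 2]
r2 m[φ3→snow] = [9, 7, 2]
r2 m[φ4→snow] = [4, 3, 8]
r2 m[φ5→rain] = [7, 8, 2]
r2 m[φ6→snow] = [7, 1, 5]
r2 m[φ7→slip] = [8, 0, 6]
r2 m[sun→φ0] = [6, 0, 2]
r2 m[sun→φ1] = [2, 3, 2]
r2 m[rain→φ2] = [7, 8, 2]
r2 m[rain→φ5] = [1, 1, 1]
r2 m[slip→φ1] = [8, 0, 6]
r2 m[slip→φ7] = [2, 2, 0]
r2 m[snow→φ0] = [21, 12, 17]
r2 m[snow→φ2] = [26, 14, 17]
r2 m[snow→φ3] = [18, 8, 17]
r2 m[snow→φ4] = [23, 12, 11]
r2 m[snow→φ6] = [20, 14, 14]
r3 m[φ0→sun] = [18, 15, 15]
r3 m[φ0→snow] = [7, 3, 4]
r3 m[φ1→sun] = [6, 6, 2]
r3 m[φ1→slip] = [5, 4, 3]
r3 m[φ2→rain] = [15, 15, 19]
r3 m[φ2→snow] = [3, 8, 4]
r3 m[φ3→snow] = [9, 7, 2]
r3 m[φ4→snow] = [4, 3, 8]
r3 m[φ5→rain] = [7, 8, 2]
r3 m[φ6→snow] = [7, 1, 5]
r3 m[φ7→slip] = [8, 0, 6]
r3 m[sun→φ0] = [6, 0, 2]
r3 m[sun→φ1] = [2, 3, 2]
r3 m[rain→φ2] = [7, 8, 2]
r3 m[rain→φ5] = [1, 1, 1]
r3 m[slip→φ1] = [8, 0, 6]
r3 m[slip→φ7] = [2, 2, 0]
r3 m[snow→φ0] = [21, 12, 17]
r3 m[snow→φ2] = [26, 14, 17]
r3 m[snow→φ3] = [18, 8, 17]
r3 m[snow→φ4] = [23, 12, 11]
r3 m[snow→φ6] = [20, 14, 14]
r4 m[φ0→sun] = [18, 15, 15]
r4 m[φ0→snow] = [7, 3, 4]
r4 m[φ1→sun] = [6, 6, 2]
r4 m[φ1→slip] = [5, 4, 3]
r4 m[φ2→rain] = [15, 15, 19]
r4 m[φ2→snow] = [3, 8, 4]
r4 m[φ3→snow] = [9, 7, 2]
r4 m[φ4→snow] = [4, 3, 8]
r4 m[φ5→rain] = [7, 8, 2]
r4 m[φ6→snow] = [7, 1, 5]
r4 m[φ7→slip] = [8, 0, 6]
r4 m[sun→φ0] = [6, 6, 2]
r4 m[sun→φ1] = [18, 15, 15]
r4 m[rain→φ2] = [7, 8, 2]
r4 m[rain→φ5] = [15, 15, 19]
r4 m[slip→φ1] = [8, 0, 6]
r4 m[slip→φ7] = [5, 4, 3]
r4 m[snow→φ0] = [23, 19, 19]
r4 m[snow→φ2] = [27, 14, 19]
r4 m[snow→φ3] = [21, 15, 21]
r4 m[snow→φ4] = [26, 19, 15]
r4 m[snow→φ6] = [23, 21, 18]
r5 m[φ0→sun] = [21, 22, 21]
r5 m[φ0→snow] = [8, 5, 4]
r5 m[φ1→sun] = [6, 6, 2]
r5 m[φ1→slip] = [17, 17, 15]
r5 m[φ2→rain] = [15, 15, 20]
r5 m[φ2→snow] = [3, 8, 4]
r5 m[φ3→snow] = [9, 7, 2]
r5 m[φ4→snow] = [4, 3, 8]
r5 m[φ5→rain] = [7, 8, 2]
r5 m[φ6→snow] = [7, 1, 5]
r5 m[φ7→slip] = [8, 0, 6]
r5 m[sun→φ0] = [6, 6, 2]
r5 m[sun→φ1] = [18, 15, 15]
r5 m[rain→φ2] = [7, 8, 2]
r5 m[rain→φ5] = [15, 15, 19]
r5 m[slip→φ1] = [8, 0, 6]
r5 m[slip→φ7] = [5, 4, 3]
r5 m[snow→φ0] = [23, 19, 19]
r5 m[snow→φ2] = [27, 14, 19]
r5 m[snow→φ3] = [21, 15, 21]
r5 m[snow→φ4] = [26, 19, 15]
r5 m[snow→φ6] = [23, 21, 18]
r6 m[φ0→sun] = [21, 22, 21]
r6 m[φ0→snow] = [8, 5, 4]
r6 m[φ1→sun] = [6, 6, 2]
r6 m[φ1→slip] = [17, 17, 15]
r6 m[φ2→rain] = [15, 15, 20]
r6 m[φ2→snow] = [3, 8, 4]
r6 m[φ3→snow] = [9, 7, 2]
r6 m[φ4→snow] = [4, 3, 8]
r6 m[φ5→rain] = [7, 8, 2]
r6 m[φ6→snow] = [7, 1, 5]
r6 m[φ7→slip] = [8, 0, 6]
r6 m[sun→φ0] = [6, 6, 2]
r6 m[sun→φ1] = [21, 22, 21]
r6 m[rain→φ2] = [7, 8, 2]
r6 m[rain→φ5] = [15, 15, 20]
r6 m[slip→φ1] = [8, 0, 6]
r6 m[slip→φ7] = [17, 17, 15]
r6 m[snow→φ0] = [23, 19, 19]
r6 m[snow→φ2] = [28, 16, 19]
r6 m[snow→φ3] = [22, 17, 21]
r6 m[snow→φ4] = [27, 21, 15]
r6 m[snow→φ6] = [24, 23, 18]
r7 m[φ0→sun] = [21, 22, 21]
r7 m[φ0→snow] = [8, 5, 4]
r7 m[φ1→sun] = [6, 6, 2]
r7 m[φ1→slip] = [24, 23, 22]
r7 m[φ2→rain] = [17, 17, 21]
r7 m[φ2→snow] = [3, 8, 4]
r7 m[φ3→snow] = [9, 7, 2]
r7 m[φ4→snow] = [4, 3, 8]
r7 m[φ5→rain] = [7, 8, 2]
r7 m[φ6→snow] = [7, 1, 5]
r7 m[φ7→slip] = [8, 0, 6]
r7 m[sun→φ0] = [6, 6, 2]
r7 m[sun→φ1] = [21, 22, 21]
r7 m[rain→φ2] = [7, 8, 2]
r7 m[rain→φ5] = [15, 15, 20]
r7 m[slip→φ1] = [8, 0, 6]
r7 m[slip→φ7] = [17, 17, 15]
r7 m[snow→φ0] = [23, 19, 19]
r7 m[snow→φ2] = [28, 16, 19]
r7 m[snow→φ3] = [22, 17, 21]
r7 m[snow→φ4] = [27, 21, 15]
r7 m[snow→φ6] = [24, 23, 18]
r8 m[φ0→sun] = [21, 22, 21]
r8 m[φ0→snow] = [8, 5, 4]
r8 m[φ1→sun] = [6, 6, 2]
r8 m[φ1→slip] = [24, 23, 22]
r8 m[φ2→rain] = [17, 17, 21]
r8 m[φ2→snow] = [3, 8, 4]
r8 m[φ3→snow] = [9, 7, 2]
r8 m[φ4→snow] = [4, 3, 8]
r8 m[φ5→rain] = [7, 8, 2]
r8 m[φ6→snow] = [7, 1, 5]
r8 m[φ7→slip] = [8, 0, 6]
r8 m[sun→φ0] = [6, 6, 2]
r8 m[sun→φ1] = [21, 22, 21]
r8 m[rain→φ2] = [7, 8, 2]
r8 m[rain→φ5] = [17, 17, 21]
r8 m[slip→φ1] = [8, 0, 6]
r8 m[slip→φ7] = [24, 23, 22]
r8 m[snow→φ0] = [23, 19, 19]
r8 m[snow→φ2] = [28, 16, 19]
r8 m[snow→φ3] = [22, 17, 21]
r8 m[snow→φ4] = [27, 21, 15]
r8 m[snow→φ6] = [24, 23, 18]
r9 m[φ0→sun] = [21, 22, 21]
r9 m[φ0→snow] = [8, 5, 4]
r9 m[φ1→sun] = [6, 6, 2]
r9 m[φ1→slip] = [24, 23, 22]
r9 m[φ2→rain] = [17, 17, 21]
r9 m[φ2→snow] = [3, 8, 4]
r9 m[φ3→snow] = [9, 7, 2]
r9 m[φ4→snow] = [4, 3, 8]
r9 m[φ5→rain] = [7, 8, 2]
r9 m[φ6→snow] = [7, 1, 5]
r9 m[φ7→slip] = [8, 0, 6]
r9 m[sun→φ0] = [6, 6, 2]
r9 m[sun→φ1] = [21, 22, 21]
r9 m[rain→φ2] = [7, 8, 2]
r9 m[rain→φ5] = [17, 17, 21]
r9 m[slip→φ1] = [8, 0, 6]
r9 m[slip→φ7] = [24, 23, 22]
r9 m[snow→φ0] = [23, 19, 19]
r9 m[snow→φ2] = [28, 16, 19]
r9 m[snow→φ3] = [22, 17, 21]
r9 m[snow→φ4] = [27, 21, 15]
r9 m[snow→φ6] = [24, 23, 18]
fixed point reached at round 9
b[snow] = ⊗ incoming = [31, 24, 23]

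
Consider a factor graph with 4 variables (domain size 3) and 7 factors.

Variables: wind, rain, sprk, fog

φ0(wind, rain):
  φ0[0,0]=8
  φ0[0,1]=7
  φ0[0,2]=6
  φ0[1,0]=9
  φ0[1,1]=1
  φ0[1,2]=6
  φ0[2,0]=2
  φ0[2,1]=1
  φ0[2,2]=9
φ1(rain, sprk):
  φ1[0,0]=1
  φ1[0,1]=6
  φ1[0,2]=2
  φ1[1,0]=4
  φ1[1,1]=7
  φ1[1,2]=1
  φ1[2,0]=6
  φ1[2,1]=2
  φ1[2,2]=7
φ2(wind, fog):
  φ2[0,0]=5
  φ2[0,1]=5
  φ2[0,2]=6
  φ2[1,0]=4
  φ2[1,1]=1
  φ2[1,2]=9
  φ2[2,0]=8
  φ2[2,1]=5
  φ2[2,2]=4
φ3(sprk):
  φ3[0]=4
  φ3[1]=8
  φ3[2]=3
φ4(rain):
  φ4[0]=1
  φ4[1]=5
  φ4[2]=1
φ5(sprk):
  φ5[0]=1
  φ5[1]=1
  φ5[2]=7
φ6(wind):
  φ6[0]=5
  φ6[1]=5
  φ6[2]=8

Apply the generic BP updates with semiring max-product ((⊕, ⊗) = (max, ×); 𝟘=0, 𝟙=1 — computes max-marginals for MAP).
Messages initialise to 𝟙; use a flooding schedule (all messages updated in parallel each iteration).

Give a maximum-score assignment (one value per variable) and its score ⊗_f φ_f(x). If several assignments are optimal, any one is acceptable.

init: all messages = 𝟙 over 3 values
r1 m[φ0→wind] = [8, 9, 9]
r1 m[φ0→rain] = [9, 7, 9]
r1 m[φ1→rain] = [6, 7, 7]
r1 m[φ1→sprk] = [6, 7, 7]
r1 m[φ2→wind] = [6, 9, 8]
r1 m[φ2→fog] = [8, 5, 9]
r1 m[φ3→sprk] = [4, 8, 3]
r1 m[φ4→rain] = [1, 5, 1]
r1 m[φ5→sprk] = [1, 1, 7]
r1 m[φ6→wind] = [5, 5, 8]
r1 m[wind→φ0] = [1, 1, 1]
r1 m[wind→φ2] = [1, 1, 1]
r1 m[wind→φ6] = [1, 1, 1]
r1 m[rain→φ0] = [1, 1, 1]
r1 m[rain→φ1] = [1, 1, 1]
r1 m[rain→φ4] = [1, 1, 1]
r1 m[sprk→φ1] = [1, 1, 1]
r1 m[sprk→φ3] = [1, 1, 1]
r1 m[sprk→φ5] = [1, 1, 1]
r1 m[fog→φ2] = [1, 1, 1]
r2 m[φ0→wind] = [8, 9, 9]
r2 m[φ0→rain] = [9, 7, 9]
r2 m[φ1→rain] = [6, 7, 7]
r2 m[φ1→sprk] = [6, 7, 7]
r2 m[φ2→wind] = [6, 9, 8]
r2 m[φ2→fog] = [8, 5, 9]
r2 m[φ3→sprk] = [4, 8, 3]
r2 m[φ4→rain] = [1, 5, 1]
r2 m[φ5→sprk] = [1, 1, 7]
r2 m[φ6→wind] = [5, 5, 8]
r2 m[wind→φ0] = [30, 45, 64]
r2 m[wind→φ2] = [40, 45, 72]
r2 m[wind→φ6] = [48, 81, 72]
r2 m[rain→φ0] = [6, 35, 7]
r2 m[rain→φ1] = [9, 35, 9]
r2 m[rain→φ4] = [54, 49, 63]
r2 m[sprk→φ1] = [4, 8, 21]
r2 m[sprk→φ3] = [6, 7, 49]
r2 m[sprk→φ5] = [24, 56, 21]
r2 m[fog→φ2] = [1, 1, 1]
r3 m[φ0→wind] = [245, 54, 63]
r3 m[φ0→rain] = [405, 210, 576]
r3 m[φ1→rain] = [48, 56, 147]
r3 m[φ1→sprk] = [140, 245, 63]
r3 m[φ2→wind] = [6, 9, 8]
r3 m[φ2→fog] = [576, 360, 405]
r3 m[φ3→sprk] = [4, 8, 3]
r3 m[φ4→rain] = [1, 5, 1]
r3 m[φ5→sprk] = [1, 1, 7]
r3 m[φ6→wind] = [5, 5, 8]
r3 m[wind→φ0] = [30, 45, 64]
r3 m[wind→φ2] = [40, 45, 72]
r3 m[wind→φ6] = [48, 81, 72]
r3 m[rain→φ0] = [6, 35, 7]
r3 m[rain→φ1] = [9, 35, 9]
r3 m[rain→φ4] = [54, 49, 63]
r3 m[sprk→φ1] = [4, 8, 21]
r3 m[sprk→φ3] = [6, 7, 49]
r3 m[sprk→φ5] = [24, 56, 21]
r3 m[fog→φ2] = [1, 1, 1]
r4 m[φ0→wind] = [245, 54, 63]
r4 m[φ0→rain] = [405, 210, 576]
r4 m[φ1→rain] = [48, 56, 147]
r4 m[φ1→sprk] = [140, 245, 63]
r4 m[φ2→wind] = [6, 9, 8]
r4 m[φ2→fog] = [576, 360, 405]
r4 m[φ3→sprk] = [4, 8, 3]
r4 m[φ4→rain] = [1, 5, 1]
r4 m[φ5→sprk] = [1, 1, 7]
r4 m[φ6→wind] = [5, 5, 8]
r4 m[wind→φ0] = [30, 45, 64]
r4 m[wind→φ2] = [1225, 270, 504]
r4 m[wind→φ6] = [1470, 486, 504]
r4 m[rain→φ0] = [48, 280, 147]
r4 m[rain→φ1] = [405, 1050, 576]
r4 m[rain→φ4] = [19440, 11760, 84672]
r4 m[sprk→φ1] = [4, 8, 21]
r4 m[sprk→φ3] = [140, 245, 441]
r4 m[sprk→φ5] = [560, 1960, 189]
r4 m[fog→φ2] = [1, 1, 1]
r5 m[φ0→wind] = [1960, 882, 1323]
r5 m[φ0→rain] = [405, 210, 576]
r5 m[φ1→rain] = [48, 56, 147]
r5 m[φ1→sprk] = [4200, 7350, 4032]
r5 m[φ2→wind] = [6, 9, 8]
r5 m[φ2→fog] = [6125, 6125, 7350]
r5 m[φ3→sprk] = [4, 8, 3]
r5 m[φ4→rain] = [1, 5, 1]
r5 m[φ5→sprk] = [1, 1, 7]
r5 m[φ6→wind] = [5, 5, 8]
r5 m[wind→φ0] = [30, 45, 64]
r5 m[wind→φ2] = [1225, 270, 504]
r5 m[wind→φ6] = [1470, 486, 504]
r5 m[rain→φ0] = [48, 280, 147]
r5 m[rain→φ1] = [405, 1050, 576]
r5 m[rain→φ4] = [19440, 11760, 84672]
r5 m[sprk→φ1] = [4, 8, 21]
r5 m[sprk→φ3] = [140, 245, 441]
r5 m[sprk→φ5] = [560, 1960, 189]
r5 m[fog→φ2] = [1, 1, 1]
r6 m[φ0→wind] = [1960, 882, 1323]
r6 m[φ0→rain] = [405, 210, 576]
r6 m[φ1→rain] = [48, 56, 147]
r6 m[φ1→sprk] = [4200, 7350, 4032]
r6 m[φ2→wind] = [6, 9, 8]
r6 m[φ2→fog] = [6125, 6125, 7350]
r6 m[φ3→sprk] = [4, 8, 3]
r6 m[φ4→rain] = [1, 5, 1]
r6 m[φ5→sprk] = [1, 1, 7]
r6 m[φ6→wind] = [5, 5, 8]
r6 m[wind→φ0] = [30, 45, 64]
r6 m[wind→φ2] = [9800, 4410, 10584]
r6 m[wind→φ6] = [11760, 7938, 10584]
r6 m[rain→φ0] = [48, 280, 147]
r6 m[rain→φ1] = [405, 1050, 576]
r6 m[rain→φ4] = [19440, 11760, 84672]
r6 m[sprk→φ1] = [4, 8, 21]
r6 m[sprk→φ3] = [4200, 7350, 28224]
r6 m[sprk→φ5] = [16800, 58800, 12096]
r6 m[fog→φ2] = [1, 1, 1]
r7 m[φ0→wind] = [1960, 882, 1323]
r7 m[φ0→rain] = [405, 210, 576]
r7 m[φ1→rain] = [48, 56, 147]
r7 m[φ1→sprk] = [4200, 7350, 4032]
r7 m[φ2→wind] = [6, 9, 8]
r7 m[φ2→fog] = [84672, 52920, 58800]
r7 m[φ3→sprk] = [4, 8, 3]
r7 m[φ4→rain] = [1, 5, 1]
r7 m[φ5→sprk] = [1, 1, 7]
r7 m[φ6→wind] = [5, 5, 8]
r7 m[wind→φ0] = [30, 45, 64]
r7 m[wind→φ2] = [9800, 4410, 10584]
r7 m[wind→φ6] = [11760, 7938, 10584]
r7 m[rain→φ0] = [48, 280, 147]
r7 m[rain→φ1] = [405, 1050, 576]
r7 m[rain→φ4] = [19440, 11760, 84672]
r7 m[sprk→φ1] = [4, 8, 21]
r7 m[sprk→φ3] = [4200, 7350, 28224]
r7 m[sprk→φ5] = [16800, 58800, 12096]
r7 m[fog→φ2] = [1, 1, 1]
r8 m[φ0→wind] = [1960, 882, 1323]
r8 m[φ0→rain] = [405, 210, 576]
r8 m[φ1→rain] = [48, 56, 147]
r8 m[φ1→sprk] = [4200, 7350, 4032]
r8 m[φ2→wind] = [6, 9, 8]
r8 m[φ2→fog] = [84672, 52920, 58800]
r8 m[φ3→sprk] = [4, 8, 3]
r8 m[φ4→rain] = [1, 5, 1]
r8 m[φ5→sprk] = [1, 1, 7]
r8 m[φ6→wind] = [5, 5, 8]
r8 m[wind→φ0] = [30, 45, 64]
r8 m[wind→φ2] = [9800, 4410, 10584]
r8 m[wind→φ6] = [11760, 7938, 10584]
r8 m[rain→φ0] = [48, 280, 147]
r8 m[rain→φ1] = [405, 1050, 576]
r8 m[rain→φ4] = [19440, 11760, 84672]
r8 m[sprk→φ1] = [4, 8, 21]
r8 m[sprk→φ3] = [4200, 7350, 28224]
r8 m[sprk→φ5] = [16800, 58800, 12096]
r8 m[fog→φ2] = [1, 1, 1]
fixed point reached at round 8
traceback from wind: (wind=2, rain=2, sprk=2, fog=0), score=84672

assignment: (wind=2, rain=2, sprk=2, fog=0); score = 84672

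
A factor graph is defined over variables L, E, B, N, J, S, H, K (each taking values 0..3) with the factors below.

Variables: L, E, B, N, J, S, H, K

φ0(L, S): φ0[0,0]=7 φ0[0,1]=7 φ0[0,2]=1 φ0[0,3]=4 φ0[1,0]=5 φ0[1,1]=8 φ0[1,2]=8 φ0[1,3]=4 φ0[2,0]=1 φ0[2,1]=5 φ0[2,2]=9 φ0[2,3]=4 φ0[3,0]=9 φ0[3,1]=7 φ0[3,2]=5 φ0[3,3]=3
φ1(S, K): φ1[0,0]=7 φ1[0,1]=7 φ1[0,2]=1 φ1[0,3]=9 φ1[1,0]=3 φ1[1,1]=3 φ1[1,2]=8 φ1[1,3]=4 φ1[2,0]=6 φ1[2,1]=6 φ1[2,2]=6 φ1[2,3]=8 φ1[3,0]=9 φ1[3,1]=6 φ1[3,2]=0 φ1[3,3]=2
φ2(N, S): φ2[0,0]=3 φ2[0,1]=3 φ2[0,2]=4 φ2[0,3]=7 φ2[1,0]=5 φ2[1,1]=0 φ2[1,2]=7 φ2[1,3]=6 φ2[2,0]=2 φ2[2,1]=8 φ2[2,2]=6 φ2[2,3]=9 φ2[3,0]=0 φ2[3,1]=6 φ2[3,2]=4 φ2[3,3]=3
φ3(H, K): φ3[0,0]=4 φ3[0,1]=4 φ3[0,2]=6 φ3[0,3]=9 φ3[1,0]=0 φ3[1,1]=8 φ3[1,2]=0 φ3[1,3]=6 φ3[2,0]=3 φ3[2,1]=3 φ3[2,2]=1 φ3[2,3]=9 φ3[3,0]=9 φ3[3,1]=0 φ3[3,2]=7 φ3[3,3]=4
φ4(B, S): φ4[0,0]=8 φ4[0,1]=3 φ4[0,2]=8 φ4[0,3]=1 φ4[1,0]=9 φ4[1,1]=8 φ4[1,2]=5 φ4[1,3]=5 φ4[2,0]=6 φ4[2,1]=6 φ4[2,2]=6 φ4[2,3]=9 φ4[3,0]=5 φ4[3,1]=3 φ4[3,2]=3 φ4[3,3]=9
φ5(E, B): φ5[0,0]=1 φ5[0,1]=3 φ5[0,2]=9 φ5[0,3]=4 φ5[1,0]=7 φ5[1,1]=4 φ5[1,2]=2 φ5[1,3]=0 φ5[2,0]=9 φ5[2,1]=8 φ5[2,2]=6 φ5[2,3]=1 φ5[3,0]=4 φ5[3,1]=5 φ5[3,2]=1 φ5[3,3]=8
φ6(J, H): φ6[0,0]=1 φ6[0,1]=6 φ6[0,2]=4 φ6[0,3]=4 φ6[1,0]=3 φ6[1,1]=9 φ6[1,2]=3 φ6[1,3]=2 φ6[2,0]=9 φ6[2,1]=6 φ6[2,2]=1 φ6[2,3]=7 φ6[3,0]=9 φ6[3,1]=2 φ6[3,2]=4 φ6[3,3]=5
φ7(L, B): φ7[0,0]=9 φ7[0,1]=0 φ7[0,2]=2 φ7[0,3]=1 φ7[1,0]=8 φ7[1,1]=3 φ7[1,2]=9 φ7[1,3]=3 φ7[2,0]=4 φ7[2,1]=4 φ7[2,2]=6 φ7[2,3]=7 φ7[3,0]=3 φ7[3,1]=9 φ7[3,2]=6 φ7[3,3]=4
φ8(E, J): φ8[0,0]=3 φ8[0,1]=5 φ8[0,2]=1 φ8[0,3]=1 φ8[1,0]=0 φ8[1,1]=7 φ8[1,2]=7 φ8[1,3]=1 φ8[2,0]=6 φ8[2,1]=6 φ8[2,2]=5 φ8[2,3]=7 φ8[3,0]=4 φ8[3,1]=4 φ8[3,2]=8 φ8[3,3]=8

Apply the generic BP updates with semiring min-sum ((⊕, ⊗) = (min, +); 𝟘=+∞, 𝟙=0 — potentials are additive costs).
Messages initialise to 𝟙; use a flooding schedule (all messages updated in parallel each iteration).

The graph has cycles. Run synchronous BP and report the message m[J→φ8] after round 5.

init: all messages = 𝟙 over 4 values
r1 m[φ0→L] = [1, 4, 1, 3]
r1 m[φ0→S] = [1, 5, 1, 3]
r1 m[φ1→S] = [1, 3, 6, 0]
r1 m[φ1→K] = [3, 3, 0, 2]
r1 m[φ2→N] = [3, 0, 2, 0]
r1 m[φ2→S] = [0, 0, 4, 3]
r1 m[φ3→H] = [4, 0, 1, 0]
r1 m[φ3→K] = [0, 0, 0, 4]
r1 m[φ4→B] = [1, 5, 6, 3]
r1 m[φ4→S] = [5, 3, 3, 1]
r1 m[φ5→E] = [1, 0, 1, 1]
r1 m[φ5→B] = [1, 3, 1, 0]
r1 m[φ6→J] = [1, 2, 1, 2]
r1 m[φ6→H] = [1, 2, 1, 2]
r1 m[φ7→L] = [0, 3, 4, 3]
r1 m[φ7→B] = [3, 0, 2, 1]
r1 m[φ8→E] = [1, 0, 5, 4]
r1 m[φ8→J] = [0, 4, 1, 1]
r1 m[L→φ0] = [0, 0, 0, 0]
r1 m[L→φ7] = [0, 0, 0, 0]
r1 m[E→φ5] = [0, 0, 0, 0]
r1 m[E→φ8] = [0, 0, 0, 0]
r1 m[B→φ4] = [0, 0, 0, 0]
r1 m[B→φ5] = [0, 0, 0, 0]
r1 m[B→φ7] = [0, 0, 0, 0]
r1 m[N→φ2] = [0, 0, 0, 0]
r1 m[J→φ6] = [0, 0, 0, 0]
r1 m[J→φ8] = [0, 0, 0, 0]
r1 m[S→φ0] = [0, 0, 0, 0]
r1 m[S→φ1] = [0, 0, 0, 0]
r1 m[S→φ2] = [0, 0, 0, 0]
r1 m[S→φ4] = [0, 0, 0, 0]
r1 m[H→φ3] = [0, 0, 0, 0]
r1 m[H→φ6] = [0, 0, 0, 0]
r1 m[K→φ1] = [0, 0, 0, 0]
r1 m[K→φ3] = [0, 0, 0, 0]
r2 m[φ0→L] = [1, 4, 1, 3]
r2 m[φ0→S] = [1, 5, 1, 3]
r2 m[φ1→S] = [1, 3, 6, 0]
r2 m[φ1→K] = [3, 3, 0, 2]
r2 m[φ2→N] = [3, 0, 2, 0]
r2 m[φ2→S] = [0, 0, 4, 3]
r2 m[φ3→H] = [4, 0, 1, 0]
r2 m[φ3→K] = [0, 0, 0, 4]
r2 m[φ4→B] = [1, 5, 6, 3]
r2 m[φ4→S] = [5, 3, 3, 1]
r2 m[φ5→E] = [1, 0, 1, 1]
r2 m[φ5→B] = [1, 3, 1, 0]
r2 m[φ6→J] = [1, 2, 1, 2]
r2 m[φ6→H] = [1, 2, 1, 2]
r2 m[φ7→L] = [0, 3, 4, 3]
r2 m[φ7→B] = [3, 0, 2, 1]
r2 m[φ8→E] = [1, 0, 5, 4]
r2 m[φ8→J] = [0, 4, 1, 1]
r2 m[L→φ0] = [0, 3, 4, 3]
r2 m[L→φ7] = [1, 4, 1, 3]
r2 m[E→φ5] = [1, 0, 5, 4]
r2 m[E→φ8] = [1, 0, 1, 1]
r2 m[B→φ4] = [4, 3, 3, 1]
r2 m[B→φ5] = [4, 5, 8, 4]
r2 m[B→φ7] = [2, 8, 7, 3]
r2 m[N→φ2] = [0, 0, 0, 0]
r2 m[J→φ6] = [0, 4, 1, 1]
r2 m[J→φ8] = [1, 2, 1, 2]
r2 m[S→φ0] = [6, 6, 13, 4]
r2 m[S→φ1] = [6, 8, 8, 7]
r2 m[S→φ2] = [7, 11, 10, 4]
r2 m[S→φ4] = [2, 8, 11, 6]
r2 m[H→φ3] = [1, 2, 1, 2]
r2 m[H→φ6] = [4, 0, 1, 0]
r2 m[K→φ1] = [0, 0, 0, 4]
r2 m[K→φ3] = [3, 3, 0, 2]
r3 m[φ0→L] = [8, 8, 7, 7]
r3 m[φ0→S] = [5, 7, 1, 4]
r3 m[φ1→S] = [1, 3, 6, 0]
r3 m[φ1→K] = [11, 11, 7, 9]
r3 m[φ2→N] = [10, 10, 9, 7]
r3 m[φ2→S] = [0, 0, 4, 3]
r3 m[φ3→H] = [6, 0, 1, 3]
r3 m[φ3→K] = [2, 2, 2, 6]
r3 m[φ4→B] = [7, 11, 8, 7]
r3 m[φ4→S] = [6, 4, 4, 5]
r3 m[φ5→E] = [5, 4, 5, 8]
r3 m[φ5→B] = [2, 4, 2, 0]
r3 m[φ6→J] = [4, 2, 2, 2]
r3 m[φ6→H] = [1, 3, 2, 4]
r3 m[φ7→L] = [4, 6, 6, 5]
r3 m[φ7→B] = [5, 1, 3, 2]
r3 m[φ8→E] = [2, 1, 6, 5]
r3 m[φ8→J] = [0, 5, 2, 1]
r3 m[L→φ0] = [0, 3, 4, 3]
r3 m[L→φ7] = [1, 4, 1, 3]
r3 m[E→φ5] = [1, 0, 5, 4]
r3 m[E→φ8] = [1, 0, 1, 1]
r3 m[B→φ4] = [4, 3, 3, 1]
r3 m[B→φ5] = [4, 5, 8, 4]
r3 m[B→φ7] = [2, 8, 7, 3]
r3 m[N→φ2] = [0, 0, 0, 0]
r3 m[J→φ6] = [0, 4, 1, 1]
r3 m[J→φ8] = [1, 2, 1, 2]
r3 m[S→φ0] = [6, 6, 13, 4]
r3 m[S→φ1] = [6, 8, 8, 7]
r3 m[S→φ2] = [7, 11, 10, 4]
r3 m[S→φ4] = [2, 8, 11, 6]
r3 m[H→φ3] = [1, 2, 1, 2]
r3 m[H→φ6] = [4, 0, 1, 0]
r3 m[K→φ1] = [0, 0, 0, 4]
r3 m[K→φ3] = [3, 3, 0, 2]
r4 m[φ0→L] = [8, 8, 7, 7]
r4 m[φ0→S] = [5, 7, 1, 4]
r4 m[φ1→S] = [1, 3, 6, 0]
r4 m[φ1→K] = [11, 11, 7, 9]
r4 m[φ2→N] = [10, 10, 9, 7]
r4 m[φ2→S] = [0, 0, 4, 3]
r4 m[φ3→H] = [6, 0, 1, 3]
r4 m[φ3→K] = [2, 2, 2, 6]
r4 m[φ4→B] = [7, 11, 8, 7]
r4 m[φ4→S] = [6, 4, 4, 5]
r4 m[φ5→E] = [5, 4, 5, 8]
r4 m[φ5→B] = [2, 4, 2, 0]
r4 m[φ6→J] = [4, 2, 2, 2]
r4 m[φ6→H] = [1, 3, 2, 4]
r4 m[φ7→L] = [4, 6, 6, 5]
r4 m[φ7→B] = [5, 1, 3, 2]
r4 m[φ8→E] = [2, 1, 6, 5]
r4 m[φ8→J] = [0, 5, 2, 1]
r4 m[L→φ0] = [4, 6, 6, 5]
r4 m[L→φ7] = [8, 8, 7, 7]
r4 m[E→φ5] = [2, 1, 6, 5]
r4 m[E→φ8] = [5, 4, 5, 8]
r4 m[B→φ4] = [7, 5, 5, 2]
r4 m[B→φ5] = [12, 12, 11, 9]
r4 m[B→φ7] = [9, 15, 10, 7]
r4 m[N→φ2] = [0, 0, 0, 0]
r4 m[J→φ6] = [0, 5, 2, 1]
r4 m[J→φ8] = [4, 2, 2, 2]
r4 m[S→φ0] = [7, 7, 14, 8]
r4 m[S→φ1] = [11, 11, 9, 12]
r4 m[S→φ2] = [12, 14, 11, 9]
r4 m[S→φ4] = [6, 10, 11, 7]
r4 m[H→φ3] = [1, 3, 2, 4]
r4 m[H→φ6] = [6, 0, 1, 3]
r4 m[K→φ1] = [2, 2, 2, 6]
r4 m[K→φ3] = [11, 11, 7, 9]
r5 m[φ0→L] = [12, 12, 8, 11]
r5 m[φ0→S] = [7, 11, 5, 8]
r5 m[φ1→S] = [3, 5, 8, 2]
r5 m[φ1→K] = [14, 14, 12, 14]
r5 m[φ2→N] = [15, 14, 14, 12]
r5 m[φ2→S] = [0, 0, 4, 3]
r5 m[φ3→H] = [13, 7, 8, 11]
r5 m[φ3→K] = [3, 4, 3, 8]
r5 m[φ4→B] = [8, 12, 12, 11]
r5 m[φ4→S] = [7, 5, 5, 8]
r5 m[φ5→E] = [13, 9, 10, 12]
r5 m[φ5→B] = [3, 5, 3, 1]
r5 m[φ6→J] = [5, 4, 2, 2]
r5 m[φ6→H] = [1, 3, 3, 4]
r5 m[φ7→L] = [8, 10, 13, 11]
r5 m[φ7→B] = [10, 8, 10, 9]
r5 m[φ8→E] = [3, 3, 7, 6]
r5 m[φ8→J] = [4, 10, 6, 5]
r5 m[L→φ0] = [4, 6, 6, 5]
r5 m[L→φ7] = [8, 8, 7, 7]
r5 m[E→φ5] = [2, 1, 6, 5]
r5 m[E→φ8] = [5, 4, 5, 8]
r5 m[B→φ4] = [7, 5, 5, 2]
r5 m[B→φ5] = [12, 12, 11, 9]
r5 m[B→φ7] = [9, 15, 10, 7]
r5 m[N→φ2] = [0, 0, 0, 0]
r5 m[J→φ6] = [0, 5, 2, 1]
r5 m[J→φ8] = [4, 2, 2, 2]
r5 m[S→φ0] = [7, 7, 14, 8]
r5 m[S→φ1] = [11, 11, 9, 12]
r5 m[S→φ2] = [12, 14, 11, 9]
r5 m[S→φ4] = [6, 10, 11, 7]
r5 m[H→φ3] = [1, 3, 2, 4]
r5 m[H→φ6] = [6, 0, 1, 3]
r5 m[K→φ1] = [2, 2, 2, 6]
r5 m[K→φ3] = [11, 11, 7, 9]

message @ round 5 = [4, 2, 2, 2]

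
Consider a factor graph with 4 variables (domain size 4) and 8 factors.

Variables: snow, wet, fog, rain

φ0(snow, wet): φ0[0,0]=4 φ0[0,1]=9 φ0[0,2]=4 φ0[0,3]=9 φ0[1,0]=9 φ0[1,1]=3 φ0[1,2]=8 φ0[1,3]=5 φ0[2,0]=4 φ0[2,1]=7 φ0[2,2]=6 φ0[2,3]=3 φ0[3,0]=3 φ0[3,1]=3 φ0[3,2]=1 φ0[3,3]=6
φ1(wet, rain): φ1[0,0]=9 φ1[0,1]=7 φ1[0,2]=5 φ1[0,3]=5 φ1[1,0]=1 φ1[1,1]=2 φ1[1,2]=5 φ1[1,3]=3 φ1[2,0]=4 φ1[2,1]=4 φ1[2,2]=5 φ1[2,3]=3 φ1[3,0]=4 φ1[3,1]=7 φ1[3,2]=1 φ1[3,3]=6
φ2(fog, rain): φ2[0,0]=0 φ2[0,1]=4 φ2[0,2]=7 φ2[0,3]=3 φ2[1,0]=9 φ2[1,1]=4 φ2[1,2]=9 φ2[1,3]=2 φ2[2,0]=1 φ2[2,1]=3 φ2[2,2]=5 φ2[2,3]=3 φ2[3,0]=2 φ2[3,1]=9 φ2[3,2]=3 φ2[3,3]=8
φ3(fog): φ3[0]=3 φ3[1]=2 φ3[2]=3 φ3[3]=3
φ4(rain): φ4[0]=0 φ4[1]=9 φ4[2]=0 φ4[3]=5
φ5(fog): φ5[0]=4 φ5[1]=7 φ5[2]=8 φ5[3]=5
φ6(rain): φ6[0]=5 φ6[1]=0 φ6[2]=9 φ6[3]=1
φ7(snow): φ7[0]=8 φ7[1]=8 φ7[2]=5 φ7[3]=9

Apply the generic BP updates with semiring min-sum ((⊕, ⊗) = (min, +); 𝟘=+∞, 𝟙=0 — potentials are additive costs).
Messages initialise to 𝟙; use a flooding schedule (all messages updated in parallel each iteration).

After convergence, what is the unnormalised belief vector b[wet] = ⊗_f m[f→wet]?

init: all messages = 𝟙 over 4 values
r1 m[φ0→snow] = [4, 3, 3, 1]
r1 m[φ0→wet] = [3, 3, 1, 3]
r1 m[φ1→wet] = [5, 1, 3, 1]
r1 m[φ1→rain] = [1, 2, 1, 3]
r1 m[φ2→fog] = [0, 2, 1, 2]
r1 m[φ2→rain] = [0, 3, 3, 2]
r1 m[φ3→fog] = [3, 2, 3, 3]
r1 m[φ4→rain] = [0, 9, 0, 5]
r1 m[φ5→fog] = [4, 7, 8, 5]
r1 m[φ6→rain] = [5, 0, 9, 1]
r1 m[φ7→snow] = [8, 8, 5, 9]
r1 m[snow→φ0] = [0, 0, 0, 0]
r1 m[snow→φ7] = [0, 0, 0, 0]
r1 m[wet→φ0] = [0, 0, 0, 0]
r1 m[wet→φ1] = [0, 0, 0, 0]
r1 m[fog→φ2] = [0, 0, 0, 0]
r1 m[fog→φ3] = [0, 0, 0, 0]
r1 m[fog→φ5] = [0, 0, 0, 0]
r1 m[rain→φ1] = [0, 0, 0, 0]
r1 m[rain→φ2] = [0, 0, 0, 0]
r1 m[rain→φ4] = [0, 0, 0, 0]
r1 m[rain→φ6] = [0, 0, 0, 0]
r2 m[φ0→snow] = [4, 3, 3, 1]
r2 m[φ0→wet] = [3, 3, 1, 3]
r2 m[φ1→wet] = [5, 1, 3, 1]
r2 m[φ1→rain] = [1, 2, 1, 3]
r2 m[φ2→fog] = [0, 2, 1, 2]
r2 m[φ2→rain] = [0, 3, 3, 2]
r2 m[φ3→fog] = [3, 2, 3, 3]
r2 m[φ4→rain] = [0, 9, 0, 5]
r2 m[φ5→fog] = [4, 7, 8, 5]
r2 m[φ6→rain] = [5, 0, 9, 1]
r2 m[φ7→snow] = [8, 8, 5, 9]
r2 m[snow→φ0] = [8, 8, 5, 9]
r2 m[snow→φ7] = [4, 3, 3, 1]
r2 m[wet→φ0] = [5, 1, 3, 1]
r2 m[wet→φ1] = [3, 3, 1, 3]
r2 m[fog→φ2] = [7, 9, 11, 8]
r2 m[fog→φ3] = [4, 9, 9, 7]
r2 m[fog→φ5] = [3, 4, 4, 5]
r2 m[rain→φ1] = [5, 12, 12, 8]
r2 m[rain→φ2] = [6, 11, 10, 9]
r2 m[rain→φ4] = [6, 5, 13, 6]
r2 m[rain→φ6] = [1, 14, 4, 10]
r3 m[φ0→snow] = [7, 4, 4, 4]
r3 m[φ0→wet] = [9, 11, 10, 8]
r3 m[φ1→wet] = [13, 6, 9, 9]
r3 m[φ1→rain] = [4, 5, 4, 4]
r3 m[φ2→fog] = [6, 11, 7, 8]
r3 m[φ2→rain] = [7, 11, 11, 10]
r3 m[φ3→fog] = [3, 2, 3, 3]
r3 m[φ4→rain] = [0, 9, 0, 5]
r3 m[φ5→fog] = [4, 7, 8, 5]
r3 m[φ6→rain] = [5, 0, 9, 1]
r3 m[φ7→snow] = [8, 8, 5, 9]
r3 m[snow→φ0] = [8, 8, 5, 9]
r3 m[snow→φ7] = [4, 3, 3, 1]
r3 m[wet→φ0] = [5, 1, 3, 1]
r3 m[wet→φ1] = [3, 3, 1, 3]
r3 m[fog→φ2] = [7, 9, 11, 8]
r3 m[fog→φ3] = [4, 9, 9, 7]
r3 m[fog→φ5] = [3, 4, 4, 5]
r3 m[rain→φ1] = [5, 12, 12, 8]
r3 m[rain→φ2] = [6, 11, 10, 9]
r3 m[rain→φ4] = [6, 5, 13, 6]
r3 m[rain→φ6] = [1, 14, 4, 10]
r4 m[φ0→snow] = [7, 4, 4, 4]
r4 m[φ0→wet] = [9, 11, 10, 8]
r4 m[φ1→wet] = [13, 6, 9, 9]
r4 m[φ1→rain] = [4, 5, 4, 4]
r4 m[φ2→fog] = [6, 11, 7, 8]
r4 m[φ2→rain] = [7, 11, 11, 10]
r4 m[φ3→fog] = [3, 2, 3, 3]
r4 m[φ4→rain] = [0, 9, 0, 5]
r4 m[φ5→fog] = [4, 7, 8, 5]
r4 m[φ6→rain] = [5, 0, 9, 1]
r4 m[φ7→snow] = [8, 8, 5, 9]
r4 m[snow→φ0] = [8, 8, 5, 9]
r4 m[snow→φ7] = [7, 4, 4, 4]
r4 m[wet→φ0] = [13, 6, 9, 9]
r4 m[wet→φ1] = [9, 11, 10, 8]
r4 m[fog→φ2] = [7, 9, 11, 8]
r4 m[fog→φ3] = [10, 18, 15, 13]
r4 m[fog→φ5] = [9, 13, 10, 11]
r4 m[rain→φ1] = [12, 20, 20, 16]
r4 m[rain→φ2] = [9, 14, 13, 10]
r4 m[rain→φ4] = [16, 16, 24, 15]
r4 m[rain→φ6] = [11, 25, 15, 19]
r5 m[φ0→snow] = [13, 9, 12, 9]
r5 m[φ0→wet] = [9, 11, 10, 8]
r5 m[φ1→wet] = [21, 13, 16, 16]
r5 m[φ1→rain] = [12, 13, 9, 13]
r5 m[φ2→fog] = [9, 12, 10, 11]
r5 m[φ2→rain] = [7, 11, 11, 10]
r5 m[φ3→fog] = [3, 2, 3, 3]
r5 m[φ4→rain] = [0, 9, 0, 5]
r5 m[φ5→fog] = [4, 7, 8, 5]
r5 m[φ6→rain] = [5, 0, 9, 1]
r5 m[φ7→snow] = [8, 8, 5, 9]
r5 m[snow→φ0] = [8, 8, 5, 9]
r5 m[snow→φ7] = [7, 4, 4, 4]
r5 m[wet→φ0] = [13, 6, 9, 9]
r5 m[wet→φ1] = [9, 11, 10, 8]
r5 m[fog→φ2] = [7, 9, 11, 8]
r5 m[fog→φ3] = [10, 18, 15, 13]
r5 m[fog→φ5] = [9, 13, 10, 11]
r5 m[rain→φ1] = [12, 20, 20, 16]
r5 m[rain→φ2] = [9, 14, 13, 10]
r5 m[rain→φ4] = [16, 16, 24, 15]
r5 m[rain→φ6] = [11, 25, 15, 19]
r6 m[φ0→snow] = [13, 9, 12, 9]
r6 m[φ0→wet] = [9, 11, 10, 8]
r6 m[φ1→wet] = [21, 13, 16, 16]
r6 m[φ1→rain] = [12, 13, 9, 13]
r6 m[φ2→fog] = [9, 12, 10, 11]
r6 m[φ2→rain] = [7, 11, 11, 10]
r6 m[φ3→fog] = [3, 2, 3, 3]
r6 m[φ4→rain] = [0, 9, 0, 5]
r6 m[φ5→fog] = [4, 7, 8, 5]
r6 m[φ6→rain] = [5, 0, 9, 1]
r6 m[φ7→snow] = [8, 8, 5, 9]
r6 m[snow→φ0] = [8, 8, 5, 9]
r6 m[snow→φ7] = [13, 9, 12, 9]
r6 m[wet→φ0] = [21, 13, 16, 16]
r6 m[wet→φ1] = [9, 11, 10, 8]
r6 m[fog→φ2] = [7, 9, 11, 8]
r6 m[fog→φ3] = [13, 19, 18, 16]
r6 m[fog→φ5] = [12, 14, 13, 14]
r6 m[rain→φ1] = [12, 20, 20, 16]
r6 m[rain→φ2] = [17, 22, 18, 19]
r6 m[rain→φ4] = [24, 24, 29, 24]
r6 m[rain→φ6] = [19, 33, 20, 28]
r7 m[φ0→snow] = [20, 16, 19, 16]
r7 m[φ0→wet] = [9, 11, 10, 8]
r7 m[φ1→wet] = [21, 13, 16, 16]
r7 m[φ1→rain] = [12, 13, 9, 13]
r7 m[φ2→fog] = [17, 21, 18, 19]
r7 m[φ2→rain] = [7, 11, 11, 10]
r7 m[φ3→fog] = [3, 2, 3, 3]
r7 m[φ4→rain] = [0, 9, 0, 5]
r7 m[φ5→fog] = [4, 7, 8, 5]
r7 m[φ6→rain] = [5, 0, 9, 1]
r7 m[φ7→snow] = [8, 8, 5, 9]
r7 m[snow→φ0] = [8, 8, 5, 9]
r7 m[snow→φ7] = [13, 9, 12, 9]
r7 m[wet→φ0] = [21, 13, 16, 16]
r7 m[wet→φ1] = [9, 11, 10, 8]
r7 m[fog→φ2] = [7, 9, 11, 8]
r7 m[fog→φ3] = [13, 19, 18, 16]
r7 m[fog→φ5] = [12, 14, 13, 14]
r7 m[rain→φ1] = [12, 20, 20, 16]
r7 m[rain→φ2] = [17, 22, 18, 19]
r7 m[rain→φ4] = [24, 24, 29, 24]
r7 m[rain→φ6] = [19, 33, 20, 28]
r8 m[φ0→snow] = [20, 16, 19, 16]
r8 m[φ0→wet] = [9, 11, 10, 8]
r8 m[φ1→wet] = [21, 13, 16, 16]
r8 m[φ1→rain] = [12, 13, 9, 13]
r8 m[φ2→fog] = [17, 21, 18, 19]
r8 m[φ2→rain] = [7, 11, 11, 10]
r8 m[φ3→fog] = [3, 2, 3, 3]
r8 m[φ4→rain] = [0, 9, 0, 5]
r8 m[φ5→fog] = [4, 7, 8, 5]
r8 m[φ6→rain] = [5, 0, 9, 1]
r8 m[φ7→snow] = [8, 8, 5, 9]
r8 m[snow→φ0] = [8, 8, 5, 9]
r8 m[snow→φ7] = [20, 16, 19, 16]
r8 m[wet→φ0] = [21, 13, 16, 16]
r8 m[wet→φ1] = [9, 11, 10, 8]
r8 m[fog→φ2] = [7, 9, 11, 8]
r8 m[fog→φ3] = [21, 28, 26, 24]
r8 m[fog→φ5] = [20, 23, 21, 22]
r8 m[rain→φ1] = [12, 20, 20, 16]
r8 m[rain→φ2] = [17, 22, 18, 19]
r8 m[rain→φ4] = [24, 24, 29, 24]
r8 m[rain→φ6] = [19, 33, 20, 28]
r9 m[φ0→snow] = [20, 16, 19, 16]
r9 m[φ0→wet] = [9, 11, 10, 8]
r9 m[φ1→wet] = [21, 13, 16, 16]
r9 m[φ1→rain] = [12, 13, 9, 13]
r9 m[φ2→fog] = [17, 21, 18, 19]
r9 m[φ2→rain] = [7, 11, 11, 10]
r9 m[φ3→fog] = [3, 2, 3, 3]
r9 m[φ4→rain] = [0, 9, 0, 5]
r9 m[φ5→fog] = [4, 7, 8, 5]
r9 m[φ6→rain] = [5, 0, 9, 1]
r9 m[φ7→snow] = [8, 8, 5, 9]
r9 m[snow→φ0] = [8, 8, 5, 9]
r9 m[snow→φ7] = [20, 16, 19, 16]
r9 m[wet→φ0] = [21, 13, 16, 16]
r9 m[wet→φ1] = [9, 11, 10, 8]
r9 m[fog→φ2] = [7, 9, 11, 8]
r9 m[fog→φ3] = [21, 28, 26, 24]
r9 m[fog→φ5] = [20, 23, 21, 22]
r9 m[rain→φ1] = [12, 20, 20, 16]
r9 m[rain→φ2] = [17, 22, 18, 19]
r9 m[rain→φ4] = [24, 24, 29, 24]
r9 m[rain→φ6] = [19, 33, 20, 28]
fixed point reached at round 9
b[wet] = ⊗ incoming = [30, 24, 26, 24]

b[wet] = [30, 24, 26, 24]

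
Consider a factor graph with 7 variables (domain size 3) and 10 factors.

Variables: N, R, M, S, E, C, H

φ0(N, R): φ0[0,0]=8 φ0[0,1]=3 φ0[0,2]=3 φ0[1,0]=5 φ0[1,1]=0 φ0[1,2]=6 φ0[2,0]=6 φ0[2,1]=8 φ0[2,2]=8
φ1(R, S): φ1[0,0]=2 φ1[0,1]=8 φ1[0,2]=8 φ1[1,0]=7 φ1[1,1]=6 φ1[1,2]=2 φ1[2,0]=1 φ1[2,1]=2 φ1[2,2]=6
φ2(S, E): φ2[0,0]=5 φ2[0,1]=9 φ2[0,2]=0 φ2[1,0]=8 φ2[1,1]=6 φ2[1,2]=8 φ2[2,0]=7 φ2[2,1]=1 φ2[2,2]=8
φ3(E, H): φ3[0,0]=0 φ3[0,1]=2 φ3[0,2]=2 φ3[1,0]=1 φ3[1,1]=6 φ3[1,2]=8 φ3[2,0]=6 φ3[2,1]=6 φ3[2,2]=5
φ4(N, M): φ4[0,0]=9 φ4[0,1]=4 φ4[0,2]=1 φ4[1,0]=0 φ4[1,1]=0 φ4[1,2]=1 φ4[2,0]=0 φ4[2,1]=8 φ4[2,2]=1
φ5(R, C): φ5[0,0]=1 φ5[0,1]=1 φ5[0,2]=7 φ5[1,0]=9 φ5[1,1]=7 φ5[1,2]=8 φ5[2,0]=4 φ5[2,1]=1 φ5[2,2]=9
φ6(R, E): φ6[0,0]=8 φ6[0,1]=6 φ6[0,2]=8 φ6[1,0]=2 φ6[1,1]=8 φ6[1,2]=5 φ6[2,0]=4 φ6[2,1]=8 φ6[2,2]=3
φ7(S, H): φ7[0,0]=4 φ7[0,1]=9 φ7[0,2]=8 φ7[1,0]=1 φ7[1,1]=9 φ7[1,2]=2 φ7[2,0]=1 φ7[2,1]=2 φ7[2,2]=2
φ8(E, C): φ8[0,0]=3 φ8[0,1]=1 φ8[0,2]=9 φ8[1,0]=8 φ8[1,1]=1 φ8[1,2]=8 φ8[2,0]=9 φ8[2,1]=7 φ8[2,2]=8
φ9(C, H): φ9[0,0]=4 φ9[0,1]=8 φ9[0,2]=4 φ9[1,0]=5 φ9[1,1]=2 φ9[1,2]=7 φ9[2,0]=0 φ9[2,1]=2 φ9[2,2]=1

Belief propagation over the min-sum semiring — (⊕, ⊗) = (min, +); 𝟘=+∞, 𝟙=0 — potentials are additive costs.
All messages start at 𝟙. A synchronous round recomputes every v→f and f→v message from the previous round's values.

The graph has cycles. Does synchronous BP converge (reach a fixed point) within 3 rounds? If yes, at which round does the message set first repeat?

NOT CONVERGED within 3 rounds

init: all messages = 𝟙 over 3 values
r1 m[φ0→N] = [3, 0, 6]
r1 m[φ0→R] = [5, 0, 3]
r1 m[φ1→R] = [2, 2, 1]
r1 m[φ1→S] = [1, 2, 2]
r1 m[φ2→S] = [0, 6, 1]
r1 m[φ2→E] = [5, 1, 0]
r1 m[φ3→E] = [0, 1, 5]
r1 m[φ3→H] = [0, 2, 2]
r1 m[φ4→N] = [1, 0, 0]
r1 m[φ4→M] = [0, 0, 1]
r1 m[φ5→R] = [1, 7, 1]
r1 m[φ5→C] = [1, 1, 7]
r1 m[φ6→R] = [6, 2, 3]
r1 m[φ6→E] = [2, 6, 3]
r1 m[φ7→S] = [4, 1, 1]
r1 m[φ7→H] = [1, 2, 2]
r1 m[φ8→E] = [1, 1, 7]
r1 m[φ8→C] = [3, 1, 8]
r1 m[φ9→C] = [4, 2, 0]
r1 m[φ9→H] = [0, 2, 1]
r1 m[N→φ0] = [0, 0, 0]
r1 m[N→φ4] = [0, 0, 0]
r1 m[R→φ0] = [0, 0, 0]
r1 m[R→φ1] = [0, 0, 0]
r1 m[R→φ5] = [0, 0, 0]
r1 m[R→φ6] = [0, 0, 0]
r1 m[M→φ4] = [0, 0, 0]
r1 m[S→φ1] = [0, 0, 0]
r1 m[S→φ2] = [0, 0, 0]
r1 m[S→φ7] = [0, 0, 0]
r1 m[E→φ2] = [0, 0, 0]
r1 m[E→φ3] = [0, 0, 0]
r1 m[E→φ6] = [0, 0, 0]
r1 m[E→φ8] = [0, 0, 0]
r1 m[C→φ5] = [0, 0, 0]
r1 m[C→φ8] = [0, 0, 0]
r1 m[C→φ9] = [0, 0, 0]
r1 m[H→φ3] = [0, 0, 0]
r1 m[H→φ7] = [0, 0, 0]
r1 m[H→φ9] = [0, 0, 0]
r2 m[φ0→N] = [3, 0, 6]
r2 m[φ0→R] = [5, 0, 3]
r2 m[φ1→R] = [2, 2, 1]
r2 m[φ1→S] = [1, 2, 2]
r2 m[φ2→S] = [0, 6, 1]
r2 m[φ2→E] = [5, 1, 0]
r2 m[φ3→E] = [0, 1, 5]
r2 m[φ3→H] = [0, 2, 2]
r2 m[φ4→N] = [1, 0, 0]
r2 m[φ4→M] = [0, 0, 1]
r2 m[φ5→R] = [1, 7, 1]
r2 m[φ5→C] = [1, 1, 7]
r2 m[φ6→R] = [6, 2, 3]
r2 m[φ6→E] = [2, 6, 3]
r2 m[φ7→S] = [4, 1, 1]
r2 m[φ7→H] = [1, 2, 2]
r2 m[φ8→E] = [1, 1, 7]
r2 m[φ8→C] = [3, 1, 8]
r2 m[φ9→C] = [4, 2, 0]
r2 m[φ9→H] = [0, 2, 1]
r2 m[N→φ0] = [1, 0, 0]
r2 m[N→φ4] = [3, 0, 6]
r2 m[R→φ0] = [9, 11, 5]
r2 m[R→φ1] = [12, 9, 7]
r2 m[R→φ5] = [13, 4, 7]
r2 m[R→φ6] = [8, 9, 5]
r2 m[M→φ4] = [0, 0, 0]
r2 m[S→φ1] = [4, 7, 2]
r2 m[S→φ2] = [5, 3, 3]
r2 m[S→φ7] = [1, 8, 3]
r2 m[E→φ2] = [3, 8, 15]
r2 m[E→φ3] = [8, 8, 10]
r2 m[E→φ6] = [6, 3, 12]
r2 m[E→φ8] = [7, 8, 8]
r2 m[C→φ5] = [7, 3, 8]
r2 m[C→φ8] = [5, 3, 7]
r2 m[C→φ9] = [4, 2, 15]
r2 m[H→φ3] = [1, 4, 3]
r2 m[H→φ7] = [0, 4, 3]
r2 m[H→φ9] = [1, 4, 4]
r3 m[φ0→N] = [8, 11, 13]
r3 m[φ0→R] = [5, 0, 4]
r3 m[φ1→R] = [6, 4, 5]
r3 m[φ1→S] = [8, 9, 11]
r3 m[φ2→S] = [8, 11, 9]
r3 m[φ2→E] = [10, 4, 5]
r3 m[φ3→E] = [1, 2, 7]
r3 m[φ3→H] = [8, 10, 10]
r3 m[φ4→N] = [1, 0, 0]
r3 m[φ4→M] = [0, 0, 1]
r3 m[φ5→R] = [4, 10, 4]
r3 m[φ5→C] = [11, 8, 12]
r3 m[φ6→R] = [9, 8, 10]
r3 m[φ6→E] = [9, 13, 8]
r3 m[φ7→S] = [4, 1, 1]
r3 m[φ7→H] = [4, 5, 5]
r3 m[φ8→E] = [4, 4, 10]
r3 m[φ8→C] = [10, 8, 16]
r3 m[φ9→C] = [5, 6, 1]
r3 m[φ9→H] = [7, 4, 8]
r3 m[N→φ0] = [1, 0, 0]
r3 m[N→φ4] = [3, 0, 6]
r3 m[R→φ0] = [9, 11, 5]
r3 m[R→φ1] = [12, 9, 7]
r3 m[R→φ5] = [13, 4, 7]
r3 m[R→φ6] = [8, 9, 5]
r3 m[M→φ4] = [0, 0, 0]
r3 m[S→φ1] = [4, 7, 2]
r3 m[S→φ2] = [5, 3, 3]
r3 m[S→φ7] = [1, 8, 3]
r3 m[E→φ2] = [3, 8, 15]
r3 m[E→φ3] = [8, 8, 10]
r3 m[E→φ6] = [6, 3, 12]
r3 m[E→φ8] = [7, 8, 8]
r3 m[C→φ5] = [7, 3, 8]
r3 m[C→φ8] = [5, 3, 7]
r3 m[C→φ9] = [4, 2, 15]
r3 m[H→φ3] = [1, 4, 3]
r3 m[H→φ7] = [0, 4, 3]
r3 m[H→φ9] = [1, 4, 4]
no fixed point within 3 rounds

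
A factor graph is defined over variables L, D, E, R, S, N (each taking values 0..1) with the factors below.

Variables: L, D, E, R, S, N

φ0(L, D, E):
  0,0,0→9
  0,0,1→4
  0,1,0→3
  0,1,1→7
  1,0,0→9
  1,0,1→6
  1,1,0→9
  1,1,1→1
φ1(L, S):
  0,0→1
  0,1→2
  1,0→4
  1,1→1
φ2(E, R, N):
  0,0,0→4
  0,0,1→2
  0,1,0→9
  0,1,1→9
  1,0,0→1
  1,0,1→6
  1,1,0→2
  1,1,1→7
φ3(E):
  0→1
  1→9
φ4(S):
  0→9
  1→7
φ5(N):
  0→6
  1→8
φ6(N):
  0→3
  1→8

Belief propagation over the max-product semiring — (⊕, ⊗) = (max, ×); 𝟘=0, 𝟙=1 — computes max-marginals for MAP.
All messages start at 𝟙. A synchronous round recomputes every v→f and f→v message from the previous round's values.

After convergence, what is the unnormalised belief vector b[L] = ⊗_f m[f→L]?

init: all messages = 𝟙 over 2 values
r1 m[φ0→L] = [9, 9]
r1 m[φ0→D] = [9, 9]
r1 m[φ0→E] = [9, 7]
r1 m[φ1→L] = [2, 4]
r1 m[φ1→S] = [4, 2]
r1 m[φ2→E] = [9, 7]
r1 m[φ2→R] = [6, 9]
r1 m[φ2→N] = [9, 9]
r1 m[φ3→E] = [1, 9]
r1 m[φ4→S] = [9, 7]
r1 m[φ5→N] = [6, 8]
r1 m[φ6→N] = [3, 8]
r1 m[L→φ0] = [1, 1]
r1 m[L→φ1] = [1, 1]
r1 m[D→φ0] = [1, 1]
r1 m[E→φ0] = [1, 1]
r1 m[E→φ2] = [1, 1]
r1 m[E→φ3] = [1, 1]
r1 m[R→φ2] = [1, 1]
r1 m[S→φ1] = [1, 1]
r1 m[S→φ4] = [1, 1]
r1 m[N→φ2] = [1, 1]
r1 m[N→φ5] = [1, 1]
r1 m[N→φ6] = [1, 1]
r2 m[φ0→L] = [9, 9]
r2 m[φ0→D] = [9, 9]
r2 m[φ0→E] = [9, 7]
r2 m[φ1→L] = [2, 4]
r2 m[φ1→S] = [4, 2]
r2 m[φ2→E] = [9, 7]
r2 m[φ2→R] = [6, 9]
r2 m[φ2→N] = [9, 9]
r2 m[φ3→E] = [1, 9]
r2 m[φ4→S] = [9, 7]
r2 m[φ5→N] = [6, 8]
r2 m[φ6→N] = [3, 8]
r2 m[L→φ0] = [2, 4]
r2 m[L→φ1] = [9, 9]
r2 m[D→φ0] = [1, 1]
r2 m[E→φ0] = [9, 63]
r2 m[E→φ2] = [9, 63]
r2 m[E→φ3] = [81, 49]
r2 m[R→φ2] = [1, 1]
r2 m[S→φ1] = [9, 7]
r2 m[S→φ4] = [4, 2]
r2 m[N→φ2] = [18, 64]
r2 m[N→φ5] = [27, 72]
r2 m[N→φ6] = [54, 72]
r3 m[φ0→L] = [441, 378]
r3 m[φ0→D] = [1512, 882]
r3 m[φ0→E] = [36, 24]
r3 m[φ1→L] = [14, 36]
r3 m[φ1→S] = [36, 18]
r3 m[φ2→E] = [576, 448]
r3 m[φ2→R] = [24192, 28224]
r3 m[φ2→N] = [126, 441]
r3 m[φ3→E] = [1, 9]
r3 m[φ4→S] = [9, 7]
r3 m[φ5→N] = [6, 8]
r3 m[φ6→N] = [3, 8]
r3 m[L→φ0] = [2, 4]
r3 m[L→φ1] = [9, 9]
r3 m[D→φ0] = [1, 1]
r3 m[E→φ0] = [9, 63]
r3 m[E→φ2] = [9, 63]
r3 m[E→φ3] = [81, 49]
r3 m[R→φ2] = [1, 1]
r3 m[S→φ1] = [9, 7]
r3 m[S→φ4] = [4, 2]
r3 m[N→φ2] = [18, 64]
r3 m[N→φ5] = [27, 72]
r3 m[N→φ6] = [54, 72]
r4 m[φ0→L] = [441, 378]
r4 m[φ0→D] = [1512, 882]
r4 m[φ0→E] = [36, 24]
r4 m[φ1→L] = [14, 36]
r4 m[φ1→S] = [36, 18]
r4 m[φ2→E] = [576, 448]
r4 m[φ2→R] = [24192, 28224]
r4 m[φ2→N] = [126, 441]
r4 m[φ3→E] = [1, 9]
r4 m[φ4→S] = [9, 7]
r4 m[φ5→N] = [6, 8]
r4 m[φ6→N] = [3, 8]
r4 m[L→φ0] = [14, 36]
r4 m[L→φ1] = [441, 378]
r4 m[D→φ0] = [1, 1]
r4 m[E→φ0] = [576, 4032]
r4 m[E→φ2] = [36, 216]
r4 m[E→φ3] = [20736, 10752]
r4 m[R→φ2] = [1, 1]
r4 m[S→φ1] = [9, 7]
r4 m[S→φ4] = [36, 18]
r4 m[N→φ2] = [18, 64]
r4 m[N→φ5] = [378, 3528]
r4 m[N→φ6] = [756, 3528]
r5 m[φ0→L] = [28224, 24192]
r5 m[φ0→D] = [870912, 395136]
r5 m[φ0→E] = [324, 216]
r5 m[φ1→L] = [14, 36]
r5 m[φ1→S] = [1512, 882]
r5 m[φ2→E] = [576, 448]
r5 m[φ2→R] = [82944, 96768]
r5 m[φ2→N] = [432, 1512]
r5 m[φ3→E] = [1, 9]
r5 m[φ4→S] = [9, 7]
r5 m[φ5→N] = [6, 8]
r5 m[φ6→N] = [3, 8]
r5 m[L→φ0] = [14, 36]
r5 m[L→φ1] = [441, 378]
r5 m[D→φ0] = [1, 1]
r5 m[E→φ0] = [576, 4032]
r5 m[E→φ2] = [36, 216]
r5 m[E→φ3] = [20736, 10752]
r5 m[R→φ2] = [1, 1]
r5 m[S→φ1] = [9, 7]
r5 m[S→φ4] = [36, 18]
r5 m[N→φ2] = [18, 64]
r5 m[N→φ5] = [378, 3528]
r5 m[N→φ6] = [756, 3528]
r6 m[φ0→L] = [28224, 24192]
r6 m[φ0→D] = [870912, 395136]
r6 m[φ0→E] = [324, 216]
r6 m[φ1→L] = [14, 36]
r6 m[φ1→S] = [1512, 882]
r6 m[φ2→E] = [576, 448]
r6 m[φ2→R] = [82944, 96768]
r6 m[φ2→N] = [432, 1512]
r6 m[φ3→E] = [1, 9]
r6 m[φ4→S] = [9, 7]
r6 m[φ5→N] = [6, 8]
r6 m[φ6→N] = [3, 8]
r6 m[L→φ0] = [14, 36]
r6 m[L→φ1] = [28224, 24192]
r6 m[D→φ0] = [1, 1]
r6 m[E→φ0] = [576, 4032]
r6 m[E→φ2] = [324, 1944]
r6 m[E→φ3] = [186624, 96768]
r6 m[R→φ2] = [1, 1]
r6 m[S→φ1] = [9, 7]
r6 m[S→φ4] = [1512, 882]
r6 m[N→φ2] = [18, 64]
r6 m[N→φ5] = [1296, 12096]
r6 m[N→φ6] = [2592, 12096]
r7 m[φ0→L] = [28224, 24192]
r7 m[φ0→D] = [870912, 395136]
r7 m[φ0→E] = [324, 216]
r7 m[φ1→L] = [14, 36]
r7 m[φ1→S] = [96768, 56448]
r7 m[φ2→E] = [576, 448]
r7 m[φ2→R] = [746496, 870912]
r7 m[φ2→N] = [3888, 13608]
r7 m[φ3→E] = [1, 9]
r7 m[φ4→S] = [9, 7]
r7 m[φ5→N] = [6, 8]
r7 m[φ6→N] = [3, 8]
r7 m[L→φ0] = [14, 36]
r7 m[L→φ1] = [28224, 24192]
r7 m[D→φ0] = [1, 1]
r7 m[E→φ0] = [576, 4032]
r7 m[E→φ2] = [324, 1944]
r7 m[E→φ3] = [186624, 96768]
r7 m[R→φ2] = [1, 1]
r7 m[S→φ1] = [9, 7]
r7 m[S→φ4] = [1512, 882]
r7 m[N→φ2] = [18, 64]
r7 m[N→φ5] = [1296, 12096]
r7 m[N→φ6] = [2592, 12096]
r8 m[φ0→L] = [28224, 24192]
r8 m[φ0→D] = [870912, 395136]
r8 m[φ0→E] = [324, 216]
r8 m[φ1→L] = [14, 36]
r8 m[φ1→S] = [96768, 56448]
r8 m[φ2→E] = [576, 448]
r8 m[φ2→R] = [746496, 870912]
r8 m[φ2→N] = [3888, 13608]
r8 m[φ3→E] = [1, 9]
r8 m[φ4→S] = [9, 7]
r8 m[φ5→N] = [6, 8]
r8 m[φ6→N] = [3, 8]
r8 m[L→φ0] = [14, 36]
r8 m[L→φ1] = [28224, 24192]
r8 m[D→φ0] = [1, 1]
r8 m[E→φ0] = [576, 4032]
r8 m[E→φ2] = [324, 1944]
r8 m[E→φ3] = [186624, 96768]
r8 m[R→φ2] = [1, 1]
r8 m[S→φ1] = [9, 7]
r8 m[S→φ4] = [96768, 56448]
r8 m[N→φ2] = [18, 64]
r8 m[N→φ5] = [11664, 108864]
r8 m[N→φ6] = [23328, 108864]
r9 m[φ0→L] = [28224, 24192]
r9 m[φ0→D] = [870912, 395136]
r9 m[φ0→E] = [324, 216]
r9 m[φ1→L] = [14, 36]
r9 m[φ1→S] = [96768, 56448]
r9 m[φ2→E] = [576, 448]
r9 m[φ2→R] = [746496, 870912]
r9 m[φ2→N] = [3888, 13608]
r9 m[φ3→E] = [1, 9]
r9 m[φ4→S] = [9, 7]
r9 m[φ5→N] = [6, 8]
r9 m[φ6→N] = [3, 8]
r9 m[L→φ0] = [14, 36]
r9 m[L→φ1] = [28224, 24192]
r9 m[D→φ0] = [1, 1]
r9 m[E→φ0] = [576, 4032]
r9 m[E→φ2] = [324, 1944]
r9 m[E→φ3] = [186624, 96768]
r9 m[R→φ2] = [1, 1]
r9 m[S→φ1] = [9, 7]
r9 m[S→φ4] = [96768, 56448]
r9 m[N→φ2] = [18, 64]
r9 m[N→φ5] = [11664, 108864]
r9 m[N→φ6] = [23328, 108864]
fixed point reached at round 9
b[L] = ⊗ incoming = [395136, 870912]

b[L] = [395136, 870912]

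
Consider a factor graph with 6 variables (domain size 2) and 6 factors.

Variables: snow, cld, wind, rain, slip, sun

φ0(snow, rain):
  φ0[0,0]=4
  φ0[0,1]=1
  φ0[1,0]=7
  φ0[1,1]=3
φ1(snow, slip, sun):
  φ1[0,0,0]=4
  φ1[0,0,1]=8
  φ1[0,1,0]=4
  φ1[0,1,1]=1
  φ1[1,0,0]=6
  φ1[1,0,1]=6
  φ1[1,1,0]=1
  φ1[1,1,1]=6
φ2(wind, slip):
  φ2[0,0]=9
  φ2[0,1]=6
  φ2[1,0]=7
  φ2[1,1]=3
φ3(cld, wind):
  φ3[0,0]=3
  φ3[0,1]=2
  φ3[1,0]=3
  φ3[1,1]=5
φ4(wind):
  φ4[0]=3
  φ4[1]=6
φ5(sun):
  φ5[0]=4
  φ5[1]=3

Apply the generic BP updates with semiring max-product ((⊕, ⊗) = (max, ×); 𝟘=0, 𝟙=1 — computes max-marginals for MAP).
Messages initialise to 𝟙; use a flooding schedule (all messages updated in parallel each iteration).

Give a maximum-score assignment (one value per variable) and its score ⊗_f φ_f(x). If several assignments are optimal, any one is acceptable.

assignment: (snow=1, cld=1, wind=1, rain=0, slip=0, sun=0); score = 35280

init: all messages = 𝟙 over 2 values
r1 m[φ0→snow] = [4, 7]
r1 m[φ0→rain] = [7, 3]
r1 m[φ1→snow] = [8, 6]
r1 m[φ1→slip] = [8, 6]
r1 m[φ1→sun] = [6, 8]
r1 m[φ2→wind] = [9, 7]
r1 m[φ2→slip] = [9, 6]
r1 m[φ3→cld] = [3, 5]
r1 m[φ3→wind] = [3, 5]
r1 m[φ4→wind] = [3, 6]
r1 m[φ5→sun] = [4, 3]
r1 m[snow→φ0] = [1, 1]
r1 m[snow→φ1] = [1, 1]
r1 m[cld→φ3] = [1, 1]
r1 m[wind→φ2] = [1, 1]
r1 m[wind→φ3] = [1, 1]
r1 m[wind→φ4] = [1, 1]
r1 m[rain→φ0] = [1, 1]
r1 m[slip→φ1] = [1, 1]
r1 m[slip→φ2] = [1, 1]
r1 m[sun→φ1] = [1, 1]
r1 m[sun→φ5] = [1, 1]
r2 m[φ0→snow] = [4, 7]
r2 m[φ0→rain] = [7, 3]
r2 m[φ1→snow] = [8, 6]
r2 m[φ1→slip] = [8, 6]
r2 m[φ1→sun] = [6, 8]
r2 m[φ2→wind] = [9, 7]
r2 m[φ2→slip] = [9, 6]
r2 m[φ3→cld] = [3, 5]
r2 m[φ3→wind] = [3, 5]
r2 m[φ4→wind] = [3, 6]
r2 m[φ5→sun] = [4, 3]
r2 m[snow→φ0] = [8, 6]
r2 m[snow→φ1] = [4, 7]
r2 m[cld→φ3] = [1, 1]
r2 m[wind→φ2] = [9, 30]
r2 m[wind→φ3] = [27, 42]
r2 m[wind→φ4] = [27, 35]
r2 m[rain→φ0] = [1, 1]
r2 m[slip→φ1] = [9, 6]
r2 m[slip→φ2] = [8, 6]
r2 m[sun→φ1] = [4, 3]
r2 m[sun→φ5] = [6, 8]
r3 m[φ0→snow] = [4, 7]
r3 m[φ0→rain] = [42, 18]
r3 m[φ1→snow] = [216, 216]
r3 m[φ1→slip] = [168, 126]
r3 m[φ1→sun] = [378, 378]
r3 m[φ2→wind] = [72, 56]
r3 m[φ2→slip] = [210, 90]
r3 m[φ3→cld] = [84, 210]
r3 m[φ3→wind] = [3, 5]
r3 m[φ4→wind] = [3, 6]
r3 m[φ5→sun] = [4, 3]
r3 m[snow→φ0] = [8, 6]
r3 m[snow→φ1] = [4, 7]
r3 m[cld→φ3] = [1, 1]
r3 m[wind→φ2] = [9, 30]
r3 m[wind→φ3] = [27, 42]
r3 m[wind→φ4] = [27, 35]
r3 m[rain→φ0] = [1, 1]
r3 m[slip→φ1] = [9, 6]
r3 m[slip→φ2] = [8, 6]
r3 m[sun→φ1] = [4, 3]
r3 m[sun→φ5] = [6, 8]
r4 m[φ0→snow] = [4, 7]
r4 m[φ0→rain] = [42, 18]
r4 m[φ1→snow] = [216, 216]
r4 m[φ1→slip] = [168, 126]
r4 m[φ1→sun] = [378, 378]
r4 m[φ2→wind] = [72, 56]
r4 m[φ2→slip] = [210, 90]
r4 m[φ3→cld] = [84, 210]
r4 m[φ3→wind] = [3, 5]
r4 m[φ4→wind] = [3, 6]
r4 m[φ5→sun] = [4, 3]
r4 m[snow→φ0] = [216, 216]
r4 m[snow→φ1] = [4, 7]
r4 m[cld→φ3] = [1, 1]
r4 m[wind→φ2] = [9, 30]
r4 m[wind→φ3] = [216, 336]
r4 m[wind→φ4] = [216, 280]
r4 m[rain→φ0] = [1, 1]
r4 m[slip→φ1] = [210, 90]
r4 m[slip→φ2] = [168, 126]
r4 m[sun→φ1] = [4, 3]
r4 m[sun→φ5] = [378, 378]
r5 m[φ0→snow] = [4, 7]
r5 m[φ0→rain] = [1512, 648]
r5 m[φ1→snow] = [5040, 5040]
r5 m[φ1→slip] = [168, 126]
r5 m[φ1→sun] = [8820, 8820]
r5 m[φ2→wind] = [1512, 1176]
r5 m[φ2→slip] = [210, 90]
r5 m[φ3→cld] = [672, 1680]
r5 m[φ3→wind] = [3, 5]
r5 m[φ4→wind] = [3, 6]
r5 m[φ5→sun] = [4, 3]
r5 m[snow→φ0] = [216, 216]
r5 m[snow→φ1] = [4, 7]
r5 m[cld→φ3] = [1, 1]
r5 m[wind→φ2] = [9, 30]
r5 m[wind→φ3] = [216, 336]
r5 m[wind→φ4] = [216, 280]
r5 m[rain→φ0] = [1, 1]
r5 m[slip→φ1] = [210, 90]
r5 m[slip→φ2] = [168, 126]
r5 m[sun→φ1] = [4, 3]
r5 m[sun→φ5] = [378, 378]
r6 m[φ0→snow] = [4, 7]
r6 m[φ0→rain] = [1512, 648]
r6 m[φ1→snow] = [5040, 5040]
r6 m[φ1→slip] = [168, 126]
r6 m[φ1→sun] = [8820, 8820]
r6 m[φ2→wind] = [1512, 1176]
r6 m[φ2→slip] = [210, 90]
r6 m[φ3→cld] = [672, 1680]
r6 m[φ3→wind] = [3, 5]
r6 m[φ4→wind] = [3, 6]
r6 m[φ5→sun] = [4, 3]
r6 m[snow→φ0] = [5040, 5040]
r6 m[snow→φ1] = [4, 7]
r6 m[cld→φ3] = [1, 1]
r6 m[wind→φ2] = [9, 30]
r6 m[wind→φ3] = [4536, 7056]
r6 m[wind→φ4] = [4536, 5880]
r6 m[rain→φ0] = [1, 1]
r6 m[slip→φ1] = [210, 90]
r6 m[slip→φ2] = [168, 126]
r6 m[sun→φ1] = [4, 3]
r6 m[sun→φ5] = [8820, 8820]
r7 m[φ0→snow] = [4, 7]
r7 m[φ0→rain] = [35280, 15120]
r7 m[φ1→snow] = [5040, 5040]
r7 m[φ1→slip] = [168, 126]
r7 m[φ1→sun] = [8820, 8820]
r7 m[φ2→wind] = [1512, 1176]
r7 m[φ2→slip] = [210, 90]
r7 m[φ3→cld] = [14112, 35280]
r7 m[φ3→wind] = [3, 5]
r7 m[φ4→wind] = [3, 6]
r7 m[φ5→sun] = [4, 3]
r7 m[snow→φ0] = [5040, 5040]
r7 m[snow→φ1] = [4, 7]
r7 m[cld→φ3] = [1, 1]
r7 m[wind→φ2] = [9, 30]
r7 m[wind→φ3] = [4536, 7056]
r7 m[wind→φ4] = [4536, 5880]
r7 m[rain→φ0] = [1, 1]
r7 m[slip→φ1] = [210, 90]
r7 m[slip→φ2] = [168, 126]
r7 m[sun→φ1] = [4, 3]
r7 m[sun→φ5] = [8820, 8820]
r8 m[φ0→snow] = [4, 7]
r8 m[φ0→rain] = [35280, 15120]
r8 m[φ1→snow] = [5040, 5040]
r8 m[φ1→slip] = [168, 126]
r8 m[φ1→sun] = [8820, 8820]
r8 m[φ2→wind] = [1512, 1176]
r8 m[φ2→slip] = [210, 90]
r8 m[φ3→cld] = [14112, 35280]
r8 m[φ3→wind] = [3, 5]
r8 m[φ4→wind] = [3, 6]
r8 m[φ5→sun] = [4, 3]
r8 m[snow→φ0] = [5040, 5040]
r8 m[snow→φ1] = [4, 7]
r8 m[cld→φ3] = [1, 1]
r8 m[wind→φ2] = [9, 30]
r8 m[wind→φ3] = [4536, 7056]
r8 m[wind→φ4] = [4536, 5880]
r8 m[rain→φ0] = [1, 1]
r8 m[slip→φ1] = [210, 90]
r8 m[slip→φ2] = [168, 126]
r8 m[sun→φ1] = [4, 3]
r8 m[sun→φ5] = [8820, 8820]
fixed point reached at round 8
traceback from snow: (snow=1, cld=1, wind=1, rain=0, slip=0, sun=0), score=35280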